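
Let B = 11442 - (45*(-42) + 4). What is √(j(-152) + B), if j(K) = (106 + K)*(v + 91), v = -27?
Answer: 4*√649 ≈ 101.90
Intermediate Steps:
B = 13328 (B = 11442 - (-1890 + 4) = 11442 - 1*(-1886) = 11442 + 1886 = 13328)
j(K) = 6784 + 64*K (j(K) = (106 + K)*(-27 + 91) = (106 + K)*64 = 6784 + 64*K)
√(j(-152) + B) = √((6784 + 64*(-152)) + 13328) = √((6784 - 9728) + 13328) = √(-2944 + 13328) = √10384 = 4*√649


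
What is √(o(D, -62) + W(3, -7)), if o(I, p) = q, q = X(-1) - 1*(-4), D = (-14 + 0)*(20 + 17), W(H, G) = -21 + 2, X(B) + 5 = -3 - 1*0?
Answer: I*√23 ≈ 4.7958*I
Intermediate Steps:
X(B) = -8 (X(B) = -5 + (-3 - 1*0) = -5 + (-3 + 0) = -5 - 3 = -8)
W(H, G) = -19
D = -518 (D = -14*37 = -518)
q = -4 (q = -8 - 1*(-4) = -8 + 4 = -4)
o(I, p) = -4
√(o(D, -62) + W(3, -7)) = √(-4 - 19) = √(-23) = I*√23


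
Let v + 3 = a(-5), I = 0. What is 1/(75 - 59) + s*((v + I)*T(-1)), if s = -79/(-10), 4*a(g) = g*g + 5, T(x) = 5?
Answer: 2845/16 ≈ 177.81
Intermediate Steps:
a(g) = 5/4 + g²/4 (a(g) = (g*g + 5)/4 = (g² + 5)/4 = (5 + g²)/4 = 5/4 + g²/4)
v = 9/2 (v = -3 + (5/4 + (¼)*(-5)²) = -3 + (5/4 + (¼)*25) = -3 + (5/4 + 25/4) = -3 + 15/2 = 9/2 ≈ 4.5000)
s = 79/10 (s = -79*(-⅒) = 79/10 ≈ 7.9000)
1/(75 - 59) + s*((v + I)*T(-1)) = 1/(75 - 59) + 79*((9/2 + 0)*5)/10 = 1/16 + 79*((9/2)*5)/10 = 1/16 + (79/10)*(45/2) = 1/16 + 711/4 = 2845/16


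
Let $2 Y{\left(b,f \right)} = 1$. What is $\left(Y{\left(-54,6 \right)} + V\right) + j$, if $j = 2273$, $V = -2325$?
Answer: $- \frac{103}{2} \approx -51.5$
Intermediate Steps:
$Y{\left(b,f \right)} = \frac{1}{2}$ ($Y{\left(b,f \right)} = \frac{1}{2} \cdot 1 = \frac{1}{2}$)
$\left(Y{\left(-54,6 \right)} + V\right) + j = \left(\frac{1}{2} - 2325\right) + 2273 = - \frac{4649}{2} + 2273 = - \frac{103}{2}$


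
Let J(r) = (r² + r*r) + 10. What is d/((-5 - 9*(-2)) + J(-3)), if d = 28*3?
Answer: 84/41 ≈ 2.0488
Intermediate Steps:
J(r) = 10 + 2*r² (J(r) = (r² + r²) + 10 = 2*r² + 10 = 10 + 2*r²)
d = 84
d/((-5 - 9*(-2)) + J(-3)) = 84/((-5 - 9*(-2)) + (10 + 2*(-3)²)) = 84/((-5 + 18) + (10 + 2*9)) = 84/(13 + (10 + 18)) = 84/(13 + 28) = 84/41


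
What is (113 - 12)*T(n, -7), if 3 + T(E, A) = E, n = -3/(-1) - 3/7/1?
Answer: -303/7 ≈ -43.286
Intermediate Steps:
n = 18/7 (n = -3*(-1) - 3*⅐*1 = 3 - 3/7*1 = 3 - 3/7 = 18/7 ≈ 2.5714)
T(E, A) = -3 + E
(113 - 12)*T(n, -7) = (113 - 12)*(-3 + 18/7) = 101*(-3/7) = -303/7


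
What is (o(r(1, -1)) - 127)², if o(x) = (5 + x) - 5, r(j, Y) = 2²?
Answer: 15129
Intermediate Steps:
r(j, Y) = 4
o(x) = x
(o(r(1, -1)) - 127)² = (4 - 127)² = (-123)² = 15129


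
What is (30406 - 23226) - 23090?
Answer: -15910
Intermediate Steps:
(30406 - 23226) - 23090 = 7180 - 23090 = -15910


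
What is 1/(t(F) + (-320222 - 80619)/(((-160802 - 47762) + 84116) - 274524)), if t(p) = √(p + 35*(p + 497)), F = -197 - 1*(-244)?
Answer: -3263761948/62001680582223 + 3248544016*√19087/62001680582223 ≈ 0.0071860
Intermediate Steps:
F = 47 (F = -197 + 244 = 47)
t(p) = √(17395 + 36*p) (t(p) = √(p + 35*(497 + p)) = √(p + (17395 + 35*p)) = √(17395 + 36*p))
1/(t(F) + (-320222 - 80619)/(((-160802 - 47762) + 84116) - 274524)) = 1/(√(17395 + 36*47) + (-320222 - 80619)/(((-160802 - 47762) + 84116) - 274524)) = 1/(√(17395 + 1692) - 400841/((-208564 + 84116) - 274524)) = 1/(√19087 - 400841/(-124448 - 274524)) = 1/(√19087 - 400841/(-398972)) = 1/(√19087 - 400841*(-1/398972)) = 1/(√19087 + 57263/56996) = 1/(57263/56996 + √19087)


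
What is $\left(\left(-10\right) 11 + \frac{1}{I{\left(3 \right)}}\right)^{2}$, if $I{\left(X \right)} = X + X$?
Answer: $\frac{434281}{36} \approx 12063.0$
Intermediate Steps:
$I{\left(X \right)} = 2 X$
$\left(\left(-10\right) 11 + \frac{1}{I{\left(3 \right)}}\right)^{2} = \left(\left(-10\right) 11 + \frac{1}{2 \cdot 3}\right)^{2} = \left(-110 + \frac{1}{6}\right)^{2} = \left(- \frac{659}{6}\right)^{2} = \frac{434281}{36}$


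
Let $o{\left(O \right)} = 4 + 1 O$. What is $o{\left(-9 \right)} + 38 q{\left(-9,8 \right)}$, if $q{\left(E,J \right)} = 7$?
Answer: $261$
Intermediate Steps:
$o{\left(O \right)} = 4 + O$
$o{\left(-9 \right)} + 38 q{\left(-9,8 \right)} = \left(4 - 9\right) + 38 \cdot 7 = -5 + 266 = 261$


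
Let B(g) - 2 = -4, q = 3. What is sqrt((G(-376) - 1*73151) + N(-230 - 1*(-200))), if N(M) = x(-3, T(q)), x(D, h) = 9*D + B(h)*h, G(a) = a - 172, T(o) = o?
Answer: 2*I*sqrt(18433) ≈ 271.54*I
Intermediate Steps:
G(a) = -172 + a
B(g) = -2 (B(g) = 2 - 4 = -2)
x(D, h) = -2*h + 9*D (x(D, h) = 9*D - 2*h = -2*h + 9*D)
N(M) = -33 (N(M) = -2*3 + 9*(-3) = -6 - 27 = -33)
sqrt((G(-376) - 1*73151) + N(-230 - 1*(-200))) = sqrt(((-172 - 376) - 1*73151) - 33) = sqrt((-548 - 73151) - 33) = sqrt(-73699 - 33) = sqrt(-73732) = 2*I*sqrt(18433)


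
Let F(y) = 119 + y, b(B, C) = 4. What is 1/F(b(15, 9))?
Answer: 1/123 ≈ 0.0081301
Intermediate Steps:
1/F(b(15, 9)) = 1/(119 + 4) = 1/123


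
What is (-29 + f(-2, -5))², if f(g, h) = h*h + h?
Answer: 81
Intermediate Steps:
f(g, h) = h + h² (f(g, h) = h² + h = h + h²)
(-29 + f(-2, -5))² = (-29 - 5*(1 - 5))² = (-29 - 5*(-4))² = (-29 + 20)² = (-9)² = 81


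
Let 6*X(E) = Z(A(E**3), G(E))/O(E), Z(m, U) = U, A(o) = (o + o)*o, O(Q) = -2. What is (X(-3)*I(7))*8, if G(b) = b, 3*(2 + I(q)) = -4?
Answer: -20/3 ≈ -6.6667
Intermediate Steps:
I(q) = -10/3 (I(q) = -2 + (1/3)*(-4) = -2 - 4/3 = -10/3)
A(o) = 2*o**2 (A(o) = (2*o)*o = 2*o**2)
X(E) = -E/12 (X(E) = (E/(-2))/6 = (E*(-1/2))/6 = (-E/2)/6 = -E/12)
(X(-3)*I(7))*8 = (-1/12*(-3)*(-10/3))*8 = ((1/4)*(-10/3))*8 = -5/6*8 = -20/3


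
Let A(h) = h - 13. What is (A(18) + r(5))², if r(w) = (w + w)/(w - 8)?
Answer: 25/9 ≈ 2.7778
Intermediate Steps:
A(h) = -13 + h
r(w) = 2*w/(-8 + w) (r(w) = (2*w)/(-8 + w) = 2*w/(-8 + w))
(A(18) + r(5))² = ((-13 + 18) + 2*5/(-8 + 5))² = (5 + 2*5/(-3))² = (5 + 2*5*(-⅓))² = (5 - 10/3)² = (5/3)² = 25/9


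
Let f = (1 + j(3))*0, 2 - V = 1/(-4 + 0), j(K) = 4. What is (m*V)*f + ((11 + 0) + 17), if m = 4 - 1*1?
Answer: 28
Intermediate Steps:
V = 9/4 (V = 2 - 1/(-4 + 0) = 2 - 1/(-4) = 2 - 1*(-¼) = 2 + ¼ = 9/4 ≈ 2.2500)
f = 0 (f = (1 + 4)*0 = 5*0 = 0)
m = 3 (m = 4 - 1 = 3)
(m*V)*f + ((11 + 0) + 17) = (3*(9/4))*0 + ((11 + 0) + 17) = (27/4)*0 + (11 + 17) = 0 + 28 = 28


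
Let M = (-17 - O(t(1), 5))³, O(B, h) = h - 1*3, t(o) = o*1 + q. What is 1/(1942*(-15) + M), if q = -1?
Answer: -1/35989 ≈ -2.7786e-5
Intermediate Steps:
t(o) = -1 + o (t(o) = o*1 - 1 = o - 1 = -1 + o)
O(B, h) = -3 + h (O(B, h) = h - 3 = -3 + h)
M = -6859 (M = (-17 - (-3 + 5))³ = (-17 - 1*2)³ = (-17 - 2)³ = (-19)³ = -6859)
1/(1942*(-15) + M) = 1/(1942*(-15) - 6859) = 1/(-29130 - 6859) = 1/(-35989) = -1/35989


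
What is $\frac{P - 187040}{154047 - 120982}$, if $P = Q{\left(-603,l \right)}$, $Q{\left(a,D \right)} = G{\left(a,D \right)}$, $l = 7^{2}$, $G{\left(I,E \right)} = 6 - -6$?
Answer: $- \frac{187028}{33065} \approx -5.6564$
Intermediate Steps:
$G{\left(I,E \right)} = 12$ ($G{\left(I,E \right)} = 6 + 6 = 12$)
$l = 49$
$Q{\left(a,D \right)} = 12$
$P = 12$
$\frac{P - 187040}{154047 - 120982} = \frac{12 - 187040}{154047 - 120982} = - \frac{187028}{33065}$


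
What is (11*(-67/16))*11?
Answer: -8107/16 ≈ -506.69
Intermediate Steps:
(11*(-67/16))*11 = -737/16*11 = -8107/16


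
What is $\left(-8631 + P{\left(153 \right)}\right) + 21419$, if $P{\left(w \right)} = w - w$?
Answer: $12788$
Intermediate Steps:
$P{\left(w \right)} = 0$
$\left(-8631 + P{\left(153 \right)}\right) + 21419 = \left(-8631 + 0\right) + 21419 = -8631 + 21419 = 12788$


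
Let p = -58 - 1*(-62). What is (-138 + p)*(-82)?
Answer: 10988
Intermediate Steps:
p = 4 (p = -58 + 62 = 4)
(-138 + p)*(-82) = (-138 + 4)*(-82) = -134*(-82) = 10988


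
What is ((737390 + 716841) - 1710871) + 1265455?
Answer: 1008815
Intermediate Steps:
((737390 + 716841) - 1710871) + 1265455 = (1454231 - 1710871) + 1265455 = -256640 + 1265455 = 1008815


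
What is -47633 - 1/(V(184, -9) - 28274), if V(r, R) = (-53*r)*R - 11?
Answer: -2833353740/59483 ≈ -47633.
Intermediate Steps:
V(r, R) = -11 - 53*R*r (V(r, R) = -53*R*r - 11 = -11 - 53*R*r)
-47633 - 1/(V(184, -9) - 28274) = -47633 - 1/((-11 - 53*(-9)*184) - 28274) = -47633 - 1/((-11 + 87768) - 28274) = -47633 - 1/(87757 - 28274) = -47633 - 1/59483 = -2833353740/59483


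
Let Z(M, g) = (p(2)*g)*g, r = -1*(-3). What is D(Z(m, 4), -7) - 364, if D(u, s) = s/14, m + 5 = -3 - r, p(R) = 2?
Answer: -729/2 ≈ -364.50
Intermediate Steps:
r = 3
m = -11 (m = -5 + (-3 - 1*3) = -5 + (-3 - 3) = -5 - 6 = -11)
Z(M, g) = 2*g**2 (Z(M, g) = (2*g)*g = 2*g**2)
D(u, s) = s/14 (D(u, s) = s*(1/14) = s/14)
D(Z(m, 4), -7) - 364 = (1/14)*(-7) - 364 = -1/2 - 364 = -729/2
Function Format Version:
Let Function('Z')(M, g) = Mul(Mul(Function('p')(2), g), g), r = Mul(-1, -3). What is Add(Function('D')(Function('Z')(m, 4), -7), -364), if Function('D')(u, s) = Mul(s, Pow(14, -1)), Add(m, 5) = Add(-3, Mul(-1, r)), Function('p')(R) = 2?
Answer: Rational(-729, 2) ≈ -364.50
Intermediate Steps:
r = 3
m = -11 (m = Add(-5, Add(-3, Mul(-1, 3))) = Add(-5, Add(-3, -3)) = Add(-5, -6) = -11)
Function('Z')(M, g) = Mul(2, Pow(g, 2)) (Function('Z')(M, g) = Mul(Mul(2, g), g) = Mul(2, Pow(g, 2)))
Function('D')(u, s) = Mul(Rational(1, 14), s) (Function('D')(u, s) = Mul(s, Rational(1, 14)) = Mul(Rational(1, 14), s))
Add(Function('D')(Function('Z')(m, 4), -7), -364) = Add(Mul(Rational(1, 14), -7), -364) = Add(Rational(-1, 2), -364) = Rational(-729, 2)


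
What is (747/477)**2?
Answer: 6889/2809 ≈ 2.4525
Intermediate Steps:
(747/477)**2 = (747*(1/477))**2 = (83/53)**2 = 6889/2809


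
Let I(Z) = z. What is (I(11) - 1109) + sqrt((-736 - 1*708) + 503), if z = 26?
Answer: -1083 + I*sqrt(941) ≈ -1083.0 + 30.676*I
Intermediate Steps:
I(Z) = 26
(I(11) - 1109) + sqrt((-736 - 1*708) + 503) = (26 - 1109) + sqrt((-736 - 1*708) + 503) = -1083 + sqrt((-736 - 708) + 503) = -1083 + sqrt(-1444 + 503) = -1083 + sqrt(-941) = -1083 + I*sqrt(941)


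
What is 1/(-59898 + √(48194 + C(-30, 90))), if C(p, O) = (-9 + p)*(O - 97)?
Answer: -59898/3587721937 - √48467/3587721937 ≈ -1.6757e-5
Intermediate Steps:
C(p, O) = (-97 + O)*(-9 + p) (C(p, O) = (-9 + p)*(-97 + O) = (-97 + O)*(-9 + p))
1/(-59898 + √(48194 + C(-30, 90))) = 1/(-59898 + √(48194 + (873 - 97*(-30) - 9*90 + 90*(-30)))) = 1/(-59898 + √(48194 + (873 + 2910 - 810 - 2700))) = 1/(-59898 + √(48194 + 273)) = 1/(-59898 + √48467)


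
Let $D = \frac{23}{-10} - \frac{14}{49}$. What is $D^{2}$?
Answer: $\frac{32761}{4900} \approx 6.6859$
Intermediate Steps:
$D = - \frac{181}{70}$ ($D = 23 \left(- \frac{1}{10}\right) - \frac{2}{7} = - \frac{23}{10} - \frac{2}{7} = - \frac{181}{70} \approx -2.5857$)
$D^{2} = \left(- \frac{181}{70}\right)^{2} = \frac{32761}{4900}$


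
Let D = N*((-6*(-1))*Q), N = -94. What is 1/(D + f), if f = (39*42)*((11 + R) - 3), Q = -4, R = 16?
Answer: 1/41568 ≈ 2.4057e-5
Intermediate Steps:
D = 2256 (D = -94*(-6*(-1))*(-4) = -564*(-4) = -94*(-24) = 2256)
f = 39312 (f = (39*42)*((11 + 16) - 3) = 1638*(27 - 3) = 1638*24 = 39312)
1/(D + f) = 1/(2256 + 39312) = 1/41568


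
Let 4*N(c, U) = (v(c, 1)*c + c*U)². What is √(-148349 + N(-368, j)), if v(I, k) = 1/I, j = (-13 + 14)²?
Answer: I*√458707/2 ≈ 338.64*I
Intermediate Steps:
j = 1 (j = 1² = 1)
N(c, U) = (1 + U*c)²/4 (N(c, U) = (c/c + c*U)²/4 = (1 + U*c)²/4)
√(-148349 + N(-368, j)) = √(-148349 + (1 + 1*(-368))²/4) = √(-148349 + (1 - 368)²/4) = √(-148349 + (¼)*(-367)²) = √(-148349 + (¼)*134689) = √(-148349 + 134689/4) = √(-458707/4) = I*√458707/2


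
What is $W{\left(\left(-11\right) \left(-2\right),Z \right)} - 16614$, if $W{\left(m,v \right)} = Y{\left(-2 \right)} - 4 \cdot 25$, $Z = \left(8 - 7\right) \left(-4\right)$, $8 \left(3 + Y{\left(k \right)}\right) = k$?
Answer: $- \frac{66869}{4} \approx -16717.0$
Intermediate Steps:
$Y{\left(k \right)} = -3 + \frac{k}{8}$
$Z = -4$ ($Z = 1 \left(-4\right) = -4$)
$W{\left(m,v \right)} = - \frac{413}{4}$ ($W{\left(m,v \right)} = \left(-3 + \frac{1}{8} \left(-2\right)\right) - 4 \cdot 25 = \left(-3 - \frac{1}{4}\right) - 100 = - \frac{13}{4} - 100 = - \frac{413}{4}$)
$W{\left(\left(-11\right) \left(-2\right),Z \right)} - 16614 = - \frac{413}{4} - 16614 = - \frac{66869}{4}$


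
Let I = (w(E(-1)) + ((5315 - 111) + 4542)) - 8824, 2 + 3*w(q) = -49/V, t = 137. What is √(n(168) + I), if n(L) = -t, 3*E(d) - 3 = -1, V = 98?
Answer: √28230/6 ≈ 28.003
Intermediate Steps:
E(d) = ⅔ (E(d) = 1 + (⅓)*(-1) = 1 - ⅓ = ⅔)
w(q) = -⅚ (w(q) = -⅔ + (-49/98)/3 = -⅔ + (-49*1/98)/3 = -⅔ + (⅓)*(-½) = -⅔ - ⅙ = -⅚)
n(L) = -137 (n(L) = -1*137 = -137)
I = 5527/6 (I = (-⅚ + ((5315 - 111) + 4542)) - 8824 = (-⅚ + (5204 + 4542)) - 8824 = (-⅚ + 9746) - 8824 = 58471/6 - 8824 = 5527/6 ≈ 921.17)
√(n(168) + I) = √(-137 + 5527/6) = √(4705/6) = √28230/6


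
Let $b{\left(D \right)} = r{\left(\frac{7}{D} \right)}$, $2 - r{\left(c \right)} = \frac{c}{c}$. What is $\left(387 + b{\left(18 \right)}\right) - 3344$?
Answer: $-2956$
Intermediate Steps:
$r{\left(c \right)} = 1$ ($r{\left(c \right)} = 2 - \frac{c}{c} = 2 - 1 = 1$)
$b{\left(D \right)} = 1$
$\left(387 + b{\left(18 \right)}\right) - 3344 = \left(387 + 1\right) - 3344 = 388 - 3344 = -2956$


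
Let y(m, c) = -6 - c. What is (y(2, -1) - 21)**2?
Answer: 676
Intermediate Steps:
(y(2, -1) - 21)**2 = ((-6 - 1*(-1)) - 21)**2 = ((-6 + 1) - 21)**2 = (-5 - 21)**2 = (-26)**2 = 676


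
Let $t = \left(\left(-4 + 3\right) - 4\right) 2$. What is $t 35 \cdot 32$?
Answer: $-11200$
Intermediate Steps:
$t = -10$ ($t = \left(-1 - 4\right) 2 = \left(-5\right) 2 = -10$)
$t 35 \cdot 32 = \left(-10\right) 35 \cdot 32 = \left(-350\right) 32 = -11200$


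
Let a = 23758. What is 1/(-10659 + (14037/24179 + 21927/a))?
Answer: -574444682/6122142201459 ≈ -9.3831e-5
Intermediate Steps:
1/(-10659 + (14037/24179 + 21927/a)) = 1/(-10659 + (14037/24179 + 21927/23758)) = 1/(-10659 + 863663979/574444682) = 1/(-6122142201459/574444682) = -574444682/6122142201459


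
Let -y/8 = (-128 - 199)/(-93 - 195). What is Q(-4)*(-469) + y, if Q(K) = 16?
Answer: -90157/12 ≈ -7513.1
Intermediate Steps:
y = -109/12 (y = -8*(-128 - 199)/(-93 - 195) = -(-2616)/(-288) = -(-2616)*(-1)/288 = -8*109/96 = -109/12 ≈ -9.0833)
Q(-4)*(-469) + y = 16*(-469) - 109/12 = -7504 - 109/12 = -90157/12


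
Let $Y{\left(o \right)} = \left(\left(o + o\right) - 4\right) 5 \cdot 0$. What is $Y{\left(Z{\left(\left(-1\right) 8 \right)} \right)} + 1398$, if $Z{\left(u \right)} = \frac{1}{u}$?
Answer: $1398$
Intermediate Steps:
$Y{\left(o \right)} = 0$ ($Y{\left(o \right)} = \left(2 o - 4\right) 5 \cdot 0 = \left(-4 + 2 o\right) 5 \cdot 0 = \left(-20 + 10 o\right) 0 = 0$)
$Y{\left(Z{\left(\left(-1\right) 8 \right)} \right)} + 1398 = 0 + 1398 = 1398$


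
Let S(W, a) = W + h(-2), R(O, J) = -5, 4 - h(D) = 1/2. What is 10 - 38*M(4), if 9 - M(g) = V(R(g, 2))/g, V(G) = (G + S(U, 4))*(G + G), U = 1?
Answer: -569/2 ≈ -284.50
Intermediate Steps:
h(D) = 7/2 (h(D) = 4 - 1/2 = 7/2)
S(W, a) = 7/2 + W (S(W, a) = W + 7/2 = 7/2 + W)
V(G) = 2*G*(9/2 + G) (V(G) = (G + (7/2 + 1))*(G + G) = (G + 9/2)*(2*G) = (9/2 + G)*(2*G) = 2*G*(9/2 + G))
M(g) = 9 - 5/g (M(g) = 9 - (-5*(9 + 2*(-5)))/g = 9 - (-5*(9 - 10))/g = 9 - (-5*(-1))/g = 9 - 5/g)
10 - 38*M(4) = 10 - 38*(9 - 5/4) = 10 - 38*31/4 = 10 - 589/2 = -569/2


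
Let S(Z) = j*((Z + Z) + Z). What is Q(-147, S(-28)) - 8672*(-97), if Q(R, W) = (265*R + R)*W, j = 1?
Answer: 4125752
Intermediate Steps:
S(Z) = 3*Z (S(Z) = 1*((Z + Z) + Z) = 1*(2*Z + Z) = 1*(3*Z) = 3*Z)
Q(R, W) = 266*R*W (Q(R, W) = (266*R)*W = 266*R*W)
Q(-147, S(-28)) - 8672*(-97) = 266*(-147)*(3*(-28)) - 8672*(-97) = 266*(-147)*(-84) - 1*(-841184) = 3284568 + 841184 = 4125752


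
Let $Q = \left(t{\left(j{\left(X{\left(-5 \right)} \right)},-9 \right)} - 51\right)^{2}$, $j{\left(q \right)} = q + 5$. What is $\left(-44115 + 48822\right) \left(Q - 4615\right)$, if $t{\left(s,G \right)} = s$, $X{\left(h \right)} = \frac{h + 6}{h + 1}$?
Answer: $- \frac{186467805}{16} \approx -1.1654 \cdot 10^{7}$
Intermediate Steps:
$X{\left(h \right)} = \frac{6 + h}{1 + h}$
$j{\left(q \right)} = 5 + q$
$Q = \frac{34225}{16}$ ($Q = \left(\left(5 + \frac{6 - 5}{1 - 5}\right) - 51\right)^{2} = \left(\left(5 + \frac{1}{-4} \cdot 1\right) - 51\right)^{2} = \left(\left(5 - \frac{1}{4}\right) - 51\right)^{2} = \left(\frac{19}{4} - 51\right)^{2} = \left(- \frac{185}{4}\right)^{2} = \frac{34225}{16} \approx 2139.1$)
$\left(-44115 + 48822\right) \left(Q - 4615\right) = \left(-44115 + 48822\right) \left(\frac{34225}{16} - 4615\right) = 4707 \left(- \frac{39615}{16}\right) = - \frac{186467805}{16}$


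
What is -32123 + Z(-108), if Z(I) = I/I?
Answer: -32122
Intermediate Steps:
Z(I) = 1
-32123 + Z(-108) = -32123 + 1 = -32122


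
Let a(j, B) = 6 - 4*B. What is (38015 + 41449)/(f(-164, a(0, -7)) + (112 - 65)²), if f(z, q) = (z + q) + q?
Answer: 79464/2113 ≈ 37.607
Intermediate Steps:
f(z, q) = z + 2*q (f(z, q) = (q + z) + q = z + 2*q)
(38015 + 41449)/(f(-164, a(0, -7)) + (112 - 65)²) = (38015 + 41449)/((-164 + 2*(6 - 4*(-7))) + (112 - 65)²) = 79464/((-164 + 2*(6 + 28)) + 47²) = 79464/((-164 + 2*34) + 2209) = 79464/((-164 + 68) + 2209) = 79464/(-96 + 2209) = 79464/2113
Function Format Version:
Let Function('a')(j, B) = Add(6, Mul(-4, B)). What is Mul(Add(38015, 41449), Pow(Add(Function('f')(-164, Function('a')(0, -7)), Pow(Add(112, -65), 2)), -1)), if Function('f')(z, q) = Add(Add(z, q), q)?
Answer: Rational(79464, 2113) ≈ 37.607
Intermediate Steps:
Function('f')(z, q) = Add(z, Mul(2, q)) (Function('f')(z, q) = Add(Add(q, z), q) = Add(z, Mul(2, q)))
Mul(Add(38015, 41449), Pow(Add(Function('f')(-164, Function('a')(0, -7)), Pow(Add(112, -65), 2)), -1)) = Mul(Add(38015, 41449), Pow(Add(Add(-164, Mul(2, Add(6, Mul(-4, -7)))), Pow(Add(112, -65), 2)), -1)) = Mul(79464, Pow(Add(Add(-164, Mul(2, Add(6, 28))), Pow(47, 2)), -1)) = Mul(79464, Pow(Add(Add(-164, Mul(2, 34)), 2209), -1)) = Mul(79464, Pow(Add(Add(-164, 68), 2209), -1)) = Mul(79464, Pow(Add(-96, 2209), -1)) = Mul(79464, Pow(2113, -1)) = Mul(79464, Rational(1, 2113)) = Rational(79464, 2113)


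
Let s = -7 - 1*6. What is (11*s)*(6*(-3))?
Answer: 2574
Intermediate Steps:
s = -13 (s = -7 - 6 = -13)
(11*s)*(6*(-3)) = (11*(-13))*(6*(-3)) = -143*(-18) = 2574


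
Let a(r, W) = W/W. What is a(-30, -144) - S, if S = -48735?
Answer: 48736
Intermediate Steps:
a(r, W) = 1
a(-30, -144) - S = 1 - 1*(-48735) = 1 + 48735 = 48736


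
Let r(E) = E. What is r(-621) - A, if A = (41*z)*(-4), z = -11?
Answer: -2425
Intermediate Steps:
A = 1804 (A = (41*(-11))*(-4) = -451*(-4) = 1804)
r(-621) - A = -621 - 1*1804 = -621 - 1804 = -2425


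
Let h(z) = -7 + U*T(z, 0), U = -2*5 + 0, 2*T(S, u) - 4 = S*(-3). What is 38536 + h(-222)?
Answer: 35179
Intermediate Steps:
T(S, u) = 2 - 3*S/2 (T(S, u) = 2 + (S*(-3))/2 = 2 + (-3*S)/2 = 2 - 3*S/2)
U = -10 (U = -10 + 0 = -10)
h(z) = -27 + 15*z (h(z) = -7 - 10*(2 - 3*z/2) = -7 + (-20 + 15*z) = -27 + 15*z)
38536 + h(-222) = 38536 + (-27 + 15*(-222)) = 38536 + (-27 - 3330) = 38536 - 3357 = 35179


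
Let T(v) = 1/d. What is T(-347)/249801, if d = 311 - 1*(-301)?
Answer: 1/152878212 ≈ 6.5412e-9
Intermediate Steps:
d = 612 (d = 311 + 301 = 612)
T(v) = 1/612
T(-347)/249801 = (1/612)/249801 = (1/612)*(1/249801) = 1/152878212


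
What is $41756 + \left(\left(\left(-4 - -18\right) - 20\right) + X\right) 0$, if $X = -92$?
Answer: $41756$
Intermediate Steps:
$41756 + \left(\left(\left(-4 - -18\right) - 20\right) + X\right) 0 = 41756 + \left(\left(\left(-4 - -18\right) - 20\right) - 92\right) 0 = 41756 + \left(\left(\left(-4 + 18\right) - 20\right) - 92\right) 0 = 41756 + \left(\left(14 - 20\right) - 92\right) 0 = 41756 + \left(-6 - 92\right) 0 = 41756 - 0 = 41756 + 0 = 41756$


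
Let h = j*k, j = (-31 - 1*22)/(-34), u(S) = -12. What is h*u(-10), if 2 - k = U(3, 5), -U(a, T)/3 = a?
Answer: -3498/17 ≈ -205.76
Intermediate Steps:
U(a, T) = -3*a
k = 11 (k = 2 - (-3)*3 = 2 - 1*(-9) = 2 + 9 = 11)
j = 53/34 (j = (-31 - 22)*(-1/34) = -53*(-1/34) = 53/34 ≈ 1.5588)
h = 583/34 (h = (53/34)*11 = 583/34 ≈ 17.147)
h*u(-10) = (583/34)*(-12) = -3498/17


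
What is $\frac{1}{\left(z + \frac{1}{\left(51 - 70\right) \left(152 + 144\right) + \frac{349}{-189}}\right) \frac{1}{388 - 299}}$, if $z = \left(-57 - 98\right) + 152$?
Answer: $- \frac{94632365}{3190044} \approx -29.665$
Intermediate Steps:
$z = -3$ ($z = -155 + 152 = -3$)
$\frac{1}{\left(z + \frac{1}{\left(51 - 70\right) \left(152 + 144\right) + \frac{349}{-189}}\right) \frac{1}{388 - 299}} = \frac{1}{\left(-3 + \frac{1}{\left(51 - 70\right) \left(152 + 144\right) + \frac{349}{-189}}\right) \frac{1}{388 - 299}} = \frac{1}{\left(-3 + \frac{1}{\left(-19\right) 296 + 349 \left(- \frac{1}{189}\right)}\right) \frac{1}{89}} = \frac{1}{\left(-3 + \frac{1}{-5624 - \frac{349}{189}}\right) \frac{1}{89}} = \frac{1}{\left(-3 + \frac{1}{- \frac{1063285}{189}}\right) \frac{1}{89}} = \frac{1}{\left(-3 - \frac{189}{1063285}\right) \frac{1}{89}} = \frac{1}{\left(- \frac{3190044}{1063285}\right) \frac{1}{89}} = \frac{1}{- \frac{3190044}{94632365}} = - \frac{94632365}{3190044}$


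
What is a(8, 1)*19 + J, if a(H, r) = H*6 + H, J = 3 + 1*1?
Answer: 1068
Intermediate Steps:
J = 4 (J = 3 + 1 = 4)
a(H, r) = 7*H (a(H, r) = 6*H + H = 7*H)
a(8, 1)*19 + J = (7*8)*19 + 4 = 56*19 + 4 = 1064 + 4 = 1068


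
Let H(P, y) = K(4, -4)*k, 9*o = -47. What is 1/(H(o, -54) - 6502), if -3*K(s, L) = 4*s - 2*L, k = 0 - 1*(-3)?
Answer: -1/6526 ≈ -0.00015323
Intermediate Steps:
o = -47/9 (o = (⅑)*(-47) = -47/9 ≈ -5.2222)
k = 3 (k = 0 + 3 = 3)
K(s, L) = -4*s/3 + 2*L/3 (K(s, L) = -(4*s - 2*L)/3 = -(-2*L + 4*s)/3 = -4*s/3 + 2*L/3)
H(P, y) = -24 (H(P, y) = (-4/3*4 + (⅔)*(-4))*3 = (-16/3 - 8/3)*3 = -8*3 = -24)
1/(H(o, -54) - 6502) = 1/(-24 - 6502) = 1/(-6526) = -1/6526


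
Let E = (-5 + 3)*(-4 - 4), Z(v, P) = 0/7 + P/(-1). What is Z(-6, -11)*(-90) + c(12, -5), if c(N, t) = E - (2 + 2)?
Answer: -978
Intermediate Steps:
Z(v, P) = -P (Z(v, P) = 0*(⅐) + P*(-1) = 0 - P = -P)
E = 16 (E = -2*(-8) = 16)
c(N, t) = 12 (c(N, t) = 16 - (2 + 2) = 16 - 1*4 = 16 - 4 = 12)
Z(-6, -11)*(-90) + c(12, -5) = -1*(-11)*(-90) + 12 = 11*(-90) + 12 = -990 + 12 = -978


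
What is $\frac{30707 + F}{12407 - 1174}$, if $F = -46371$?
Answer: $- \frac{15664}{11233} \approx -1.3945$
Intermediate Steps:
$\frac{30707 + F}{12407 - 1174} = \frac{30707 - 46371}{12407 - 1174} = - \frac{15664}{11233}$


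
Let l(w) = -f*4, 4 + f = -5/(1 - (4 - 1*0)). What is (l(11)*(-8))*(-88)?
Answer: 19712/3 ≈ 6570.7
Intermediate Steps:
f = -7/3 (f = -4 - 5/(1 - (4 - 1*0)) = -4 - 5/(1 - (4 + 0)) = -4 - 5/(1 - 1*4) = -4 - 5/(1 - 4) = -4 - 5/(-3) = -4 - 5*(-⅓) = -4 + 5/3 = -7/3 ≈ -2.3333)
l(w) = 28/3 (l(w) = -1*(-7/3)*4 = (7/3)*4 = 28/3)
(l(11)*(-8))*(-88) = ((28/3)*(-8))*(-88) = -224/3*(-88) = 19712/3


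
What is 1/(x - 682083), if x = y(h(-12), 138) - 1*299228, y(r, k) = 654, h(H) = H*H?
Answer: -1/980657 ≈ -1.0197e-6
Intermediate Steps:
h(H) = H**2
x = -298574 (x = 654 - 1*299228 = 654 - 299228 = -298574)
1/(x - 682083) = 1/(-298574 - 682083) = 1/(-980657) = -1/980657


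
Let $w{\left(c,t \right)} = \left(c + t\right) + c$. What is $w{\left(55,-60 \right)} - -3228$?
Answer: $3278$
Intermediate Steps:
$w{\left(c,t \right)} = t + 2 c$
$w{\left(55,-60 \right)} - -3228 = \left(-60 + 2 \cdot 55\right) - -3228 = \left(-60 + 110\right) + 3228 = 50 + 3228 = 3278$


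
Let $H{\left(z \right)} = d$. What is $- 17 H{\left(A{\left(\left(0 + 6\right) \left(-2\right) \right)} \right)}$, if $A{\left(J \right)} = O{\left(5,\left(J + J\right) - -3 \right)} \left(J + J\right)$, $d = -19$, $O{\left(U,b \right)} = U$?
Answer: $323$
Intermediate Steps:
$A{\left(J \right)} = 10 J$ ($A{\left(J \right)} = 5 \left(J + J\right) = 5 \cdot 2 J = 10 J$)
$H{\left(z \right)} = -19$
$- 17 H{\left(A{\left(\left(0 + 6\right) \left(-2\right) \right)} \right)} = \left(-17\right) \left(-19\right) = 323$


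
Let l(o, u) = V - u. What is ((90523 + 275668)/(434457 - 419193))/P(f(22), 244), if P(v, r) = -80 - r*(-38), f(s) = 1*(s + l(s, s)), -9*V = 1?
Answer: 366191/140306688 ≈ 0.0026099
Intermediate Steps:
V = -⅑ (V = -⅑*1 = -⅑ ≈ -0.11111)
l(o, u) = -⅑ - u
f(s) = -⅑ (f(s) = 1*(s + (-⅑ - s)) = 1*(-⅑) = -⅑)
P(v, r) = -80 + 38*r (P(v, r) = -80 - (-38)*r = -80 + 38*r)
((90523 + 275668)/(434457 - 419193))/P(f(22), 244) = ((90523 + 275668)/(434457 - 419193))/(-80 + 38*244) = (366191/15264)/(-80 + 9272) = (366191*(1/15264))/9192 = (366191/15264)*(1/9192) = 366191/140306688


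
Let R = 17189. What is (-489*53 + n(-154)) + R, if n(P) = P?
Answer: -8882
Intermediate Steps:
(-489*53 + n(-154)) + R = (-489*53 - 154) + 17189 = (-25917 - 154) + 17189 = -26071 + 17189 = -8882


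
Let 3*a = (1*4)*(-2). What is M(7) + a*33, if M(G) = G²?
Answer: -39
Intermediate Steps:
a = -8/3 (a = ((1*4)*(-2))/3 = (4*(-2))/3 = (⅓)*(-8) = -8/3 ≈ -2.6667)
M(7) + a*33 = 7² - 8/3*33 = 49 - 88 = -39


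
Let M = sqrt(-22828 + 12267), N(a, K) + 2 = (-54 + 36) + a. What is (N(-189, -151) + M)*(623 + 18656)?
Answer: -4029311 + 19279*I*sqrt(10561) ≈ -4.0293e+6 + 1.9812e+6*I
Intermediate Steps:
N(a, K) = -20 + a (N(a, K) = -2 + ((-54 + 36) + a) = -2 + (-18 + a) = -20 + a)
M = I*sqrt(10561) (M = sqrt(-10561) = I*sqrt(10561) ≈ 102.77*I)
(N(-189, -151) + M)*(623 + 18656) = ((-20 - 189) + I*sqrt(10561))*(623 + 18656) = (-209 + I*sqrt(10561))*19279 = -4029311 + 19279*I*sqrt(10561)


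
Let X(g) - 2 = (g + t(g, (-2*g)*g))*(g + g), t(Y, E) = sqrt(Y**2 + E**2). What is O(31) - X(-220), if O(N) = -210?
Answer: -97012 + 96800*sqrt(193601) ≈ 4.2495e+7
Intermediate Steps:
t(Y, E) = sqrt(E**2 + Y**2)
X(g) = 2 + 2*g*(g + sqrt(g**2 + 4*g**4)) (X(g) = 2 + (g + sqrt(((-2*g)*g)**2 + g**2))*(g + g) = 2 + (g + sqrt((-2*g**2)**2 + g**2))*(2*g) = 2 + (g + sqrt(4*g**4 + g**2))*(2*g) = 2 + (g + sqrt(g**2 + 4*g**4))*(2*g) = 2 + 2*g*(g + sqrt(g**2 + 4*g**4)))
O(31) - X(-220) = -210 - (2 + 2*(-220)**2 + 2*(-220)*sqrt((-220)**2*(1 + 4*(-220)**2))) = -210 - (2 + 2*48400 + 2*(-220)*sqrt(48400*(1 + 4*48400))) = -210 - (2 + 96800 + 2*(-220)*sqrt(48400*(1 + 193600))) = -210 - (2 + 96800 + 2*(-220)*sqrt(48400*193601)) = -210 - (2 + 96800 + 2*(-220)*sqrt(9370288400)) = -210 - (2 + 96800 + 2*(-220)*(220*sqrt(193601))) = -210 - (2 + 96800 - 96800*sqrt(193601)) = -210 - (96802 - 96800*sqrt(193601)) = -210 + (-96802 + 96800*sqrt(193601)) = -97012 + 96800*sqrt(193601)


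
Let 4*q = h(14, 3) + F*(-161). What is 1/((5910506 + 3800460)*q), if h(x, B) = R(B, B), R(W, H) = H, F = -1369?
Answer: 1/535103359498 ≈ 1.8688e-12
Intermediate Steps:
h(x, B) = B
q = 55103 (q = (3 - 1369*(-161))/4 = (3 + 220409)/4 = (¼)*220412 = 55103)
1/((5910506 + 3800460)*q) = 1/((5910506 + 3800460)*55103) = (1/55103)/9710966 = (1/9710966)*(1/55103) = 1/535103359498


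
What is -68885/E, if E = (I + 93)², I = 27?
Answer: -13777/2880 ≈ -4.7837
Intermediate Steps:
E = 14400 (E = (27 + 93)² = 120² = 14400)
-68885/E = -68885/14400 = -68885*1/14400 = -13777/2880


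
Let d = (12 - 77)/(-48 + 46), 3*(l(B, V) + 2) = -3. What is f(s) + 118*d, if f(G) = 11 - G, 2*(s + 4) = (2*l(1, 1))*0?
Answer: 3850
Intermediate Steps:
l(B, V) = -3 (l(B, V) = -2 + (⅓)*(-3) = -2 - 1 = -3)
s = -4 (s = -4 + ((2*(-3))*0)/2 = -4 + (-6*0)/2 = -4 + (½)*0 = -4 + 0 = -4)
d = 65/2 (d = -65/(-2) = -65*(-½) = 65/2 ≈ 32.500)
f(s) + 118*d = (11 - 1*(-4)) + 118*(65/2) = (11 + 4) + 3835 = 15 + 3835 = 3850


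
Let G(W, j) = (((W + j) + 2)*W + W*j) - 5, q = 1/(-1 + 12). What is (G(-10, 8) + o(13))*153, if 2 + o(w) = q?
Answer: -146268/11 ≈ -13297.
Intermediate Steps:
q = 1/11 ≈ 0.090909
o(w) = -21/11 (o(w) = -2 + 1/11 = -21/11)
G(W, j) = -5 + W*j + W*(2 + W + j) (G(W, j) = ((2 + W + j)*W + W*j) - 5 = (W*(2 + W + j) + W*j) - 5 = (W*j + W*(2 + W + j)) - 5 = -5 + W*j + W*(2 + W + j))
(G(-10, 8) + o(13))*153 = ((-5 + (-10)² + 2*(-10) + 2*(-10)*8) - 21/11)*153 = ((-5 + 100 - 20 - 160) - 21/11)*153 = (-85 - 21/11)*153 = -956/11*153 = -146268/11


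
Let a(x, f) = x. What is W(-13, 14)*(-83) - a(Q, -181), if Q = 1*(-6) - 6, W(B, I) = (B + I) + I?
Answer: -1233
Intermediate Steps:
W(B, I) = B + 2*I
Q = -12 (Q = -6 - 6 = -12)
W(-13, 14)*(-83) - a(Q, -181) = (-13 + 2*14)*(-83) - 1*(-12) = (-13 + 28)*(-83) + 12 = 15*(-83) + 12 = -1245 + 12 = -1233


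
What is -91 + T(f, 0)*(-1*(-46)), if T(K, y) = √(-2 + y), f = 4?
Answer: -91 + 46*I*√2 ≈ -91.0 + 65.054*I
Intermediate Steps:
-91 + T(f, 0)*(-1*(-46)) = -91 + √(-2 + 0)*(-1*(-46)) = -91 + √(-2)*46 = -91 + (I*√2)*46 = -91 + 46*I*√2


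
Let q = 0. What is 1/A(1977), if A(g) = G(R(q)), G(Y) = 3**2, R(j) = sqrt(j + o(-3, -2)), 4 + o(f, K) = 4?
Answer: 1/9 ≈ 0.11111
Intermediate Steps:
o(f, K) = 0 (o(f, K) = -4 + 4 = 0)
R(j) = sqrt(j) (R(j) = sqrt(j + 0) = sqrt(j))
G(Y) = 9
A(g) = 9
1/A(1977) = 1/9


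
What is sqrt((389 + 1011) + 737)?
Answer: sqrt(2137) ≈ 46.228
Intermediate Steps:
sqrt((389 + 1011) + 737) = sqrt(1400 + 737) = sqrt(2137)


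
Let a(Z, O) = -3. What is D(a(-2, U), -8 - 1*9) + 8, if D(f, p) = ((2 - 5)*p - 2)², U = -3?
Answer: 2409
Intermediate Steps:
D(f, p) = (-2 - 3*p)² (D(f, p) = (-3*p - 2)² = (-2 - 3*p)²)
D(a(-2, U), -8 - 1*9) + 8 = (2 + 3*(-8 - 1*9))² + 8 = (2 + 3*(-8 - 9))² + 8 = (2 + 3*(-17))² + 8 = (2 - 51)² + 8 = (-49)² + 8 = 2401 + 8 = 2409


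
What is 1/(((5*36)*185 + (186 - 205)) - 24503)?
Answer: 1/8778 ≈ 0.00011392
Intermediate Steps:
1/(((5*36)*185 + (186 - 205)) - 24503) = 1/((180*185 - 19) - 24503) = 1/((33300 - 19) - 24503) = 1/(33281 - 24503) = 1/8778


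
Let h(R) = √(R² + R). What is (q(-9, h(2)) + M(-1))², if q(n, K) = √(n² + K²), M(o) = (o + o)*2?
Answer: (4 - √87)² ≈ 28.381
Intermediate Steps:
M(o) = 4*o (M(o) = (2*o)*2 = 4*o)
h(R) = √(R + R²)
q(n, K) = √(K² + n²)
(q(-9, h(2)) + M(-1))² = (√((√(2*(1 + 2)))² + (-9)²) + 4*(-1))² = (√((√(2*3))² + 81) - 4)² = (√((√6)² + 81) - 4)² = (√(6 + 81) - 4)² = (√87 - 4)² = (-4 + √87)²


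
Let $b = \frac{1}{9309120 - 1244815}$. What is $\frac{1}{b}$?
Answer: $8064305$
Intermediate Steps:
$b = \frac{1}{8064305}$ ($b = \frac{1}{9309120 + \left(-4932214 + 3687399\right)} = \frac{1}{9309120 - 1244815} = \frac{1}{8064305} \approx 1.24 \cdot 10^{-7}$)
$\frac{1}{b} = \frac{1}{\frac{1}{8064305}} = 8064305$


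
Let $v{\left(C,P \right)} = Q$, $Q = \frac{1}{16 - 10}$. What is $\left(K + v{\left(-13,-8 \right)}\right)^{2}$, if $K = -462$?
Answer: $\frac{7678441}{36} \approx 2.1329 \cdot 10^{5}$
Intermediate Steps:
$Q = \frac{1}{6} \approx 0.16667$
$v{\left(C,P \right)} = \frac{1}{6}$
$\left(K + v{\left(-13,-8 \right)}\right)^{2} = \left(-462 + \frac{1}{6}\right)^{2} = \left(- \frac{2771}{6}\right)^{2} = \frac{7678441}{36}$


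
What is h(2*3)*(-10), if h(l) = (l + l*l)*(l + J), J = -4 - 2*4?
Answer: 2520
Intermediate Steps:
J = -12 (J = -4 - 8 = -12)
h(l) = (-12 + l)*(l + l**2) (h(l) = (l + l*l)*(l - 12) = (l + l**2)*(-12 + l) = (-12 + l)*(l + l**2))
h(2*3)*(-10) = ((2*3)*(-12 + (2*3)**2 - 22*3))*(-10) = (6*(-12 + 6**2 - 11*6))*(-10) = (6*(-12 + 36 - 66))*(-10) = (6*(-42))*(-10) = -252*(-10) = 2520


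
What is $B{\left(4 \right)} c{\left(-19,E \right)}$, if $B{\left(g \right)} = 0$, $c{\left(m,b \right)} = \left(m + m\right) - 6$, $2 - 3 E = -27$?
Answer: $0$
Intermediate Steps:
$E = \frac{29}{3}$ ($E = \frac{2}{3} - -9 = \frac{2}{3} + 9 = \frac{29}{3} \approx 9.6667$)
$c{\left(m,b \right)} = -6 + 2 m$ ($c{\left(m,b \right)} = 2 m - 6 = -6 + 2 m$)
$B{\left(4 \right)} c{\left(-19,E \right)} = 0 \left(-6 + 2 \left(-19\right)\right) = 0 \left(-6 - 38\right) = 0 \left(-44\right) = 0$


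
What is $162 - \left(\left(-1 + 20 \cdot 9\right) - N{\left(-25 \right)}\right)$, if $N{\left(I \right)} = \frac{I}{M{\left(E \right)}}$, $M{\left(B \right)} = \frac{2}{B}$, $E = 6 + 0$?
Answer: $-92$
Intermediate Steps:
$E = 6$
$N{\left(I \right)} = 3 I$ ($N{\left(I \right)} = \frac{I}{2 \cdot \frac{1}{6}} = I \frac{1}{\frac{1}{3}} = I 3 = 3 I$)
$162 - \left(\left(-1 + 20 \cdot 9\right) - N{\left(-25 \right)}\right) = 162 - \left(\left(-1 + 20 \cdot 9\right) - 3 \left(-25\right)\right) = 162 - \left(\left(-1 + 180\right) - -75\right) = 162 - \left(179 + 75\right) = 162 - 254 = -92$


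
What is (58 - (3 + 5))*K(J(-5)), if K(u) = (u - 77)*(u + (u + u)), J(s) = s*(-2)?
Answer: -100500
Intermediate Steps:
J(s) = -2*s
K(u) = 3*u*(-77 + u) (K(u) = (-77 + u)*(u + 2*u) = (-77 + u)*(3*u) = 3*u*(-77 + u))
(58 - (3 + 5))*K(J(-5)) = (58 - (3 + 5))*(3*(-2*(-5))*(-77 - 2*(-5))) = (58 - 1*8)*(3*10*(-77 + 10)) = (58 - 8)*(3*10*(-67)) = 50*(-2010) = -100500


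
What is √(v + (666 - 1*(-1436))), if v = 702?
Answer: 2*√701 ≈ 52.953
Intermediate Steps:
√(v + (666 - 1*(-1436))) = √(702 + (666 - 1*(-1436))) = √(702 + (666 + 1436)) = √(702 + 2102) = √2804 = 2*√701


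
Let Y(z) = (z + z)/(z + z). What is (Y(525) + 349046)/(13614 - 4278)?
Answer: 116349/3112 ≈ 37.387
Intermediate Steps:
Y(z) = 1 (Y(z) = (2*z)/((2*z)) = (2*z)*(1/(2*z)) = 1)
(Y(525) + 349046)/(13614 - 4278) = (1 + 349046)/(13614 - 4278) = 349047/9336 = 349047*(1/9336) = 116349/3112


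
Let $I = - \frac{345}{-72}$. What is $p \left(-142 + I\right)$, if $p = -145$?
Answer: $\frac{477485}{24} \approx 19895.0$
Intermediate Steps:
$I = \frac{115}{24}$ ($I = \left(-345\right) \left(- \frac{1}{72}\right) = \frac{115}{24} \approx 4.7917$)
$p \left(-142 + I\right) = - 145 \left(-142 + \frac{115}{24}\right) = \left(-145\right) \left(- \frac{3293}{24}\right) = \frac{477485}{24}$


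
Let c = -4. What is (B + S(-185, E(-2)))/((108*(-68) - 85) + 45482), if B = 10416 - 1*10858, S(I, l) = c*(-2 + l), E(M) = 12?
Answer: -482/38053 ≈ -0.012667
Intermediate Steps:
S(I, l) = 8 - 4*l (S(I, l) = -4*(-2 + l) = 8 - 4*l)
B = -442 (B = 10416 - 10858 = -442)
(B + S(-185, E(-2)))/((108*(-68) - 85) + 45482) = (-442 + (8 - 4*12))/((108*(-68) - 85) + 45482) = (-442 + (8 - 48))/((-7344 - 85) + 45482) = (-442 - 40)/(-7429 + 45482) = -482/38053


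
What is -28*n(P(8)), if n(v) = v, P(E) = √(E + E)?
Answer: -112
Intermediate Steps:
P(E) = √2*√E (P(E) = √(2*E) = √2*√E)
-28*n(P(8)) = -28*√2*√8 = -28*√2*2*√2 = -28*4 = -112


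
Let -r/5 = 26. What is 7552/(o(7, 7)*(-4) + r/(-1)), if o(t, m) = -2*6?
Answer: 3776/89 ≈ 42.427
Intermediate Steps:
o(t, m) = -12
r = -130 (r = -5*26 = -130)
7552/(o(7, 7)*(-4) + r/(-1)) = 7552/(-12*(-4) - 130/(-1)) = 7552/(48 - 130*(-1)) = 7552/(48 + 130) = 7552/178 = 7552*(1/178) = 3776/89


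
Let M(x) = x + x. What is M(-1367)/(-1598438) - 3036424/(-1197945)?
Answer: 2428405343671/957420404955 ≈ 2.5364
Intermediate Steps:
M(x) = 2*x
M(-1367)/(-1598438) - 3036424/(-1197945) = (2*(-1367))/(-1598438) - 3036424/(-1197945) = -2734*(-1/1598438) - 3036424*(-1/1197945) = 1367/799219 + 3036424/1197945 = 2428405343671/957420404955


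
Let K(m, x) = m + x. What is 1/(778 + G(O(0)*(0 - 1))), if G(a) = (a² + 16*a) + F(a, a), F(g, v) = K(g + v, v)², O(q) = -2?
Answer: 1/850 ≈ 0.0011765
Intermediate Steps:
F(g, v) = (g + 2*v)² (F(g, v) = ((g + v) + v)² = (g + 2*v)²)
G(a) = 10*a² + 16*a (G(a) = (a² + 16*a) + (a + 2*a)² = (a² + 16*a) + (3*a)² = (a² + 16*a) + 9*a² = 10*a² + 16*a)
1/(778 + G(O(0)*(0 - 1))) = 1/(778 + 2*(-2*(0 - 1))*(8 + 5*(-2*(0 - 1)))) = 1/(778 + 2*(-2*(-1))*(8 + 5*(-2*(-1)))) = 1/(778 + 2*2*(8 + 5*2)) = 1/(778 + 2*2*(8 + 10)) = 1/(778 + 2*2*18) = 1/(778 + 72) = 1/850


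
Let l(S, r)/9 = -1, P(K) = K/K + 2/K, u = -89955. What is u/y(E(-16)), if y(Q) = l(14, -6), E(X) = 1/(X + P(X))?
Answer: 9995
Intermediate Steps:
P(K) = 1 + 2/K
E(X) = 1/(X + (2 + X)/X)
l(S, r) = -9 (l(S, r) = 9*(-1) = -9)
y(Q) = -9
u/y(E(-16)) = -89955/(-9) = -89955*(-⅑) = 9995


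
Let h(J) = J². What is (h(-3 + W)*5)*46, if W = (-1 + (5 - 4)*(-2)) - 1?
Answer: 11270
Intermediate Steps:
W = -4 (W = (-1 + 1*(-2)) - 1 = (-1 - 2) - 1 = -3 - 1 = -4)
(h(-3 + W)*5)*46 = ((-3 - 4)²*5)*46 = ((-7)²*5)*46 = (49*5)*46 = 245*46 = 11270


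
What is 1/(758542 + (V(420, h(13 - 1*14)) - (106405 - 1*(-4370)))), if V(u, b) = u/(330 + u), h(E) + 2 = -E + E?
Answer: 25/16194189 ≈ 1.5438e-6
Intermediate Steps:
h(E) = -2 (h(E) = -2 + (-E + E) = -2 + 0 = -2)
1/(758542 + (V(420, h(13 - 1*14)) - (106405 - 1*(-4370)))) = 1/(758542 + (420/(330 + 420) - (106405 - 1*(-4370)))) = 1/(758542 + (420/750 - (106405 + 4370))) = 1/(758542 + (420*(1/750) - 1*110775)) = 1/(758542 + (14/25 - 110775)) = 1/(758542 - 2769361/25) = 1/(16194189/25) = 25/16194189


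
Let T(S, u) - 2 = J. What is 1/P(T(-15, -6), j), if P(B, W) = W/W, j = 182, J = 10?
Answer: 1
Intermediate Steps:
T(S, u) = 12 (T(S, u) = 2 + 10 = 12)
P(B, W) = 1
1/P(T(-15, -6), j) = 1/1 = 1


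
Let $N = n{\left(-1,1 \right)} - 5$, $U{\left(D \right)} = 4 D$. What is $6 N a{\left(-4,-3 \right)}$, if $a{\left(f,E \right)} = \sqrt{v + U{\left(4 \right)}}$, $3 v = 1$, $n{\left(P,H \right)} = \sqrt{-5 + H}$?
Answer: $\sqrt{3} \left(-70 + 28 i\right) \approx -121.24 + 48.497 i$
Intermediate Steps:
$v = \frac{1}{3}$ ($v = \frac{1}{3} \cdot 1 = \frac{1}{3} \approx 0.33333$)
$N = -5 + 2 i$ ($N = \sqrt{-5 + 1} - 5 = \sqrt{-4} - 5 = 2 i - 5 = -5 + 2 i \approx -5.0 + 2.0 i$)
$a{\left(f,E \right)} = \frac{7 \sqrt{3}}{3}$ ($a{\left(f,E \right)} = \sqrt{\frac{1}{3} + 4 \cdot 4} = \sqrt{\frac{1}{3} + 16} = \sqrt{\frac{49}{3}} = \frac{7 \sqrt{3}}{3}$)
$6 N a{\left(-4,-3 \right)} = 6 \left(-5 + 2 i\right) \frac{7 \sqrt{3}}{3} = \left(-30 + 12 i\right) \frac{7 \sqrt{3}}{3} = \frac{7 \sqrt{3} \left(-30 + 12 i\right)}{3}$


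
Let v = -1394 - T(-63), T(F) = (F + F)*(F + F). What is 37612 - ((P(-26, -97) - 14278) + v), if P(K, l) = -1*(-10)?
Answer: 69150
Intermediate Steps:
T(F) = 4*F² (T(F) = (2*F)*(2*F) = 4*F²)
P(K, l) = 10
v = -17270 (v = -1394 - 4*(-63)² = -1394 - 4*3969 = -1394 - 1*15876 = -1394 - 15876 = -17270)
37612 - ((P(-26, -97) - 14278) + v) = 37612 - ((10 - 14278) - 17270) = 37612 - (-14268 - 17270) = 37612 - 1*(-31538) = 37612 + 31538 = 69150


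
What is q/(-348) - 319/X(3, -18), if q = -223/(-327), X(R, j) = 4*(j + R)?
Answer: 1511981/284490 ≈ 5.3147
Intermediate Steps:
X(R, j) = 4*R + 4*j (X(R, j) = 4*(R + j) = 4*R + 4*j)
q = 223/327 (q = -223*(-1/327) = 223/327 ≈ 0.68196)
q/(-348) - 319/X(3, -18) = (223/327)/(-348) - 319/(4*3 + 4*(-18)) = (223/327)*(-1/348) - 319/(12 - 72) = -223/113796 - 319/(-60) = -223/113796 - 319*(-1/60) = -223/113796 + 319/60 = 1511981/284490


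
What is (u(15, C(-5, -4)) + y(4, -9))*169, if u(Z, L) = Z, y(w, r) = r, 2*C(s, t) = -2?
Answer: 1014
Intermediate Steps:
C(s, t) = -1 (C(s, t) = (½)*(-2) = -1)
(u(15, C(-5, -4)) + y(4, -9))*169 = (15 - 9)*169 = 6*169 = 1014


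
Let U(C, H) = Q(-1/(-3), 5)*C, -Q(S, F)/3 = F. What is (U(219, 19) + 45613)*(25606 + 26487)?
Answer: 2204992504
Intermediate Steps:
Q(S, F) = -3*F
U(C, H) = -15*C (U(C, H) = (-3*5)*C = -15*C)
(U(219, 19) + 45613)*(25606 + 26487) = (-15*219 + 45613)*(25606 + 26487) = (-3285 + 45613)*52093 = 42328*52093 = 2204992504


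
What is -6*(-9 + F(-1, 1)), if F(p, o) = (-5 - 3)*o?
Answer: 102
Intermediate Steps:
F(p, o) = -8*o
-6*(-9 + F(-1, 1)) = -6*(-9 - 8*1) = -6*(-9 - 8) = -6*(-17) = 102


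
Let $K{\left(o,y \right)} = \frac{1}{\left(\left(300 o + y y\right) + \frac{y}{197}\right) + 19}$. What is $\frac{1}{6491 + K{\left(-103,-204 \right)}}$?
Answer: $\frac{2114591}{13725810378} \approx 0.00015406$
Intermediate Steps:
$K{\left(o,y \right)} = \frac{1}{19 + y^{2} + 300 o + \frac{y}{197}}$ ($K{\left(o,y \right)} = \frac{1}{\left(\left(300 o + y^{2}\right) + y \frac{1}{197}\right) + 19} = \frac{1}{\left(\left(y^{2} + 300 o\right) + \frac{y}{197}\right) + 19} = \frac{1}{\left(y^{2} + 300 o + \frac{y}{197}\right) + 19} = \frac{1}{19 + y^{2} + 300 o + \frac{y}{197}}$)
$\frac{1}{6491 + K{\left(-103,-204 \right)}} = \frac{1}{6491 + \frac{197}{3743 - 204 + 197 \left(-204\right)^{2} + 59100 \left(-103\right)}} = \frac{1}{6491 + \frac{197}{3743 - 204 + 197 \cdot 41616 - 6087300}} = \frac{1}{6491 + \frac{197}{3743 - 204 + 8198352 - 6087300}} = \frac{1}{6491 + \frac{197}{2114591}} = \frac{1}{\frac{13725810378}{2114591}} = \frac{2114591}{13725810378}$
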